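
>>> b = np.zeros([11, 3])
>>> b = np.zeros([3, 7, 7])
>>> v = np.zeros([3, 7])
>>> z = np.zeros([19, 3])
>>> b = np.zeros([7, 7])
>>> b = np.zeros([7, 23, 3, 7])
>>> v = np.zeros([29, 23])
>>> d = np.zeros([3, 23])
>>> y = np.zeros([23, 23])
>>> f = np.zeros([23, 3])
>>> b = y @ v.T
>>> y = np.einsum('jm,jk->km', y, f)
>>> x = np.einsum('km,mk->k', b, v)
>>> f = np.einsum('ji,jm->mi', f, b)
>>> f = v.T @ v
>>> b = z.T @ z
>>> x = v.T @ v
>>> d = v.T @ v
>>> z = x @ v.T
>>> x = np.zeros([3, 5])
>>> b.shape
(3, 3)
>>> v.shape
(29, 23)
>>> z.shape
(23, 29)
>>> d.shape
(23, 23)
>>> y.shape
(3, 23)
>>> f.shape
(23, 23)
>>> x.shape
(3, 5)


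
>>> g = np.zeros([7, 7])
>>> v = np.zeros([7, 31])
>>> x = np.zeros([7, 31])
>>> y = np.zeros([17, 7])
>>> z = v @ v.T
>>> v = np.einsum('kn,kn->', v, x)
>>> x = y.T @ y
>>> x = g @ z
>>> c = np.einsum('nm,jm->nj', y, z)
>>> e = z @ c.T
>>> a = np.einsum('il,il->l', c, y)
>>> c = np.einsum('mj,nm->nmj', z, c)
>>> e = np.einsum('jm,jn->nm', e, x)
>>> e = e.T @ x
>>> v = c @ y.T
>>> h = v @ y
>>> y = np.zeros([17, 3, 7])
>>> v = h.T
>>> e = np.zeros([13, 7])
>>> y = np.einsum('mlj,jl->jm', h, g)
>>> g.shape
(7, 7)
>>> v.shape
(7, 7, 17)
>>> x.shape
(7, 7)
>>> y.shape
(7, 17)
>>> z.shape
(7, 7)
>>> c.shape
(17, 7, 7)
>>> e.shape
(13, 7)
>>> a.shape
(7,)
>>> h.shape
(17, 7, 7)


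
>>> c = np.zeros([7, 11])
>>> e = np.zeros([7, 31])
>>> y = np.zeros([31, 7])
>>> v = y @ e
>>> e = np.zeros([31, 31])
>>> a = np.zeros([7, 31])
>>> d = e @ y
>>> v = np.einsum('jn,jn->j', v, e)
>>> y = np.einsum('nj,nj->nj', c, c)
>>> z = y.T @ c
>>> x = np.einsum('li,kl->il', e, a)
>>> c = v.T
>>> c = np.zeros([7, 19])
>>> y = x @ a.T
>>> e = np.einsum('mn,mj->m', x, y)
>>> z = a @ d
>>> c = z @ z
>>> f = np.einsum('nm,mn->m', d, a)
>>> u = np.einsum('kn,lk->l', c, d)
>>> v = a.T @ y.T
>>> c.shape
(7, 7)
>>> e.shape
(31,)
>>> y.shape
(31, 7)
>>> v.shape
(31, 31)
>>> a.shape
(7, 31)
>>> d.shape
(31, 7)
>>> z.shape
(7, 7)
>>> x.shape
(31, 31)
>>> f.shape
(7,)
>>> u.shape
(31,)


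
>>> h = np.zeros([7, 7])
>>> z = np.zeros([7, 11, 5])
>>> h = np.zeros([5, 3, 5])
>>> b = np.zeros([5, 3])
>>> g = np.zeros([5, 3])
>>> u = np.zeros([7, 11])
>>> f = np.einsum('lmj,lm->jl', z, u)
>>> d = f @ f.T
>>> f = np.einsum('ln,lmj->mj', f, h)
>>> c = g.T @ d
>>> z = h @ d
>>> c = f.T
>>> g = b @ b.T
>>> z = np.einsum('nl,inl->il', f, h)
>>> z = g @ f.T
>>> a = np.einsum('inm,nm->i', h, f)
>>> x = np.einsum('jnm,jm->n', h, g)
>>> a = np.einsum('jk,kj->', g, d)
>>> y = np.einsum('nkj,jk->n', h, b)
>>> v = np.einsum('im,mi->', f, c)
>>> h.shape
(5, 3, 5)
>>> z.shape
(5, 3)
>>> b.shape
(5, 3)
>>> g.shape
(5, 5)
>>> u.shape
(7, 11)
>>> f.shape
(3, 5)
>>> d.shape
(5, 5)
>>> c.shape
(5, 3)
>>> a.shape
()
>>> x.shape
(3,)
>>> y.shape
(5,)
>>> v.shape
()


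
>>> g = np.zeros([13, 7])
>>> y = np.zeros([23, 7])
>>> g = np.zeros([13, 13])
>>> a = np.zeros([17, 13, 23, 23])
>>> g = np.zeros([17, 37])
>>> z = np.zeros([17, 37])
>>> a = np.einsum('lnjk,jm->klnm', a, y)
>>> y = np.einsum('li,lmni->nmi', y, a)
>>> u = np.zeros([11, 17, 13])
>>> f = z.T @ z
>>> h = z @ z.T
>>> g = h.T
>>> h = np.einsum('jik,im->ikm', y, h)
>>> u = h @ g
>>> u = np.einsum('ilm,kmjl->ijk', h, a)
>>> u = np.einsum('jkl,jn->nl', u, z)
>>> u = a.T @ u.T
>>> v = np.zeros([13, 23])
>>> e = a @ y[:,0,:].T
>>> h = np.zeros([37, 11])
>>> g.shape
(17, 17)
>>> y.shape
(13, 17, 7)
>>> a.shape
(23, 17, 13, 7)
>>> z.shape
(17, 37)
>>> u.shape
(7, 13, 17, 37)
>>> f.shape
(37, 37)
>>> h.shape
(37, 11)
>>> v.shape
(13, 23)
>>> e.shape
(23, 17, 13, 13)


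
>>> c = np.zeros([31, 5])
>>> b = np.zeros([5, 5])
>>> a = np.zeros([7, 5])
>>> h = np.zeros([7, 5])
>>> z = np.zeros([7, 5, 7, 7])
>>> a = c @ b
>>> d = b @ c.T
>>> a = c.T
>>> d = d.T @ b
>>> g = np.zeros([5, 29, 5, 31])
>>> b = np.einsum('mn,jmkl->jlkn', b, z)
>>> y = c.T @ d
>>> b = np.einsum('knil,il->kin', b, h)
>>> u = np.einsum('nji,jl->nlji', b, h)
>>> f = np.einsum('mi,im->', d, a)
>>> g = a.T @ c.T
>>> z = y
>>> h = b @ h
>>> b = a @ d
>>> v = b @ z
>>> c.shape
(31, 5)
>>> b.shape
(5, 5)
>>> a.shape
(5, 31)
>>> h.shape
(7, 7, 5)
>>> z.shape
(5, 5)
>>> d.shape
(31, 5)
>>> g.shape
(31, 31)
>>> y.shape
(5, 5)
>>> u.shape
(7, 5, 7, 7)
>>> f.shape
()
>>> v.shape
(5, 5)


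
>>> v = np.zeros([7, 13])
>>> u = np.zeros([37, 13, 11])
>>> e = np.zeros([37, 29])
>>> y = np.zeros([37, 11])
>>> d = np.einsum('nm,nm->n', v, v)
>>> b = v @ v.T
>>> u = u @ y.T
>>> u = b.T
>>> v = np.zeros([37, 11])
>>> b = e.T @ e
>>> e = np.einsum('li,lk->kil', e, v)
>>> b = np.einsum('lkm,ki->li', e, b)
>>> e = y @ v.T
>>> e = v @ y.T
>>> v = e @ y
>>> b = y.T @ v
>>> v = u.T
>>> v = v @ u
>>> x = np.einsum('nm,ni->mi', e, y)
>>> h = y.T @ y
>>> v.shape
(7, 7)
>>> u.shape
(7, 7)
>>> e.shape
(37, 37)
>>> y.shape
(37, 11)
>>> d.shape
(7,)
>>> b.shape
(11, 11)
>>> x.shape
(37, 11)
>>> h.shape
(11, 11)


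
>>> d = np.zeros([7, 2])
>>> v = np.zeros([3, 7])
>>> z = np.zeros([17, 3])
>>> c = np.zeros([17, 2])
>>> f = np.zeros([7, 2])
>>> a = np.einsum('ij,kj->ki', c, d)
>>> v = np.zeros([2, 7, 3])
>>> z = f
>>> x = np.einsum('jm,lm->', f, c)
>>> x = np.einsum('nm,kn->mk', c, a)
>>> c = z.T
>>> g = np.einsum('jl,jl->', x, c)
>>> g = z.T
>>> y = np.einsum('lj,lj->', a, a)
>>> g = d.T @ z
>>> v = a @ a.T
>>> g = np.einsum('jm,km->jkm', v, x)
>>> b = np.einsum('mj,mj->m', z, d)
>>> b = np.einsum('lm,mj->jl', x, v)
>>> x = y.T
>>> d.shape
(7, 2)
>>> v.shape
(7, 7)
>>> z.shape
(7, 2)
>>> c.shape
(2, 7)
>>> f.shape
(7, 2)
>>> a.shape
(7, 17)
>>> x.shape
()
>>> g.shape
(7, 2, 7)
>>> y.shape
()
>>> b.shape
(7, 2)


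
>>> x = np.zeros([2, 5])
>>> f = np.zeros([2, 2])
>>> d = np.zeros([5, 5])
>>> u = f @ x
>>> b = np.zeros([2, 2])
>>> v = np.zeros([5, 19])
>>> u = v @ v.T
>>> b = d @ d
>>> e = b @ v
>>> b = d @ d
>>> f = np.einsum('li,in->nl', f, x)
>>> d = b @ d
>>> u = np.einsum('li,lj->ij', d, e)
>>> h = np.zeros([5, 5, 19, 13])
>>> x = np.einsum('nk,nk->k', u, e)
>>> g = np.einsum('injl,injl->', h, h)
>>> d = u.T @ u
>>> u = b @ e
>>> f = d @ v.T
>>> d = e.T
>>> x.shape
(19,)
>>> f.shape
(19, 5)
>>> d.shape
(19, 5)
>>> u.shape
(5, 19)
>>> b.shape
(5, 5)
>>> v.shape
(5, 19)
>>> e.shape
(5, 19)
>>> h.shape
(5, 5, 19, 13)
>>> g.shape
()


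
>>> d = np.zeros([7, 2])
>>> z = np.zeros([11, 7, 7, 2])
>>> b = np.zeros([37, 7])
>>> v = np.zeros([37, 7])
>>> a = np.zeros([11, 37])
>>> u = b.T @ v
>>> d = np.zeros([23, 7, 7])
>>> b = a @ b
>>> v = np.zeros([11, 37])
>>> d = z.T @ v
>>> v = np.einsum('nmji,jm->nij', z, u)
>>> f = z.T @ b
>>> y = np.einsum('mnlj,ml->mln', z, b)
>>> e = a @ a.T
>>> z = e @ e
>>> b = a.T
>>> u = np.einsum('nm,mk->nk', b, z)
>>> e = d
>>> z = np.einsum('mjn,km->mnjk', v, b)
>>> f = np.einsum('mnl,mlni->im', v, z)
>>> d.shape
(2, 7, 7, 37)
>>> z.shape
(11, 7, 2, 37)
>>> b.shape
(37, 11)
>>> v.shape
(11, 2, 7)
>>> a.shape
(11, 37)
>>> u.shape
(37, 11)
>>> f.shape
(37, 11)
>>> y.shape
(11, 7, 7)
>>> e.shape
(2, 7, 7, 37)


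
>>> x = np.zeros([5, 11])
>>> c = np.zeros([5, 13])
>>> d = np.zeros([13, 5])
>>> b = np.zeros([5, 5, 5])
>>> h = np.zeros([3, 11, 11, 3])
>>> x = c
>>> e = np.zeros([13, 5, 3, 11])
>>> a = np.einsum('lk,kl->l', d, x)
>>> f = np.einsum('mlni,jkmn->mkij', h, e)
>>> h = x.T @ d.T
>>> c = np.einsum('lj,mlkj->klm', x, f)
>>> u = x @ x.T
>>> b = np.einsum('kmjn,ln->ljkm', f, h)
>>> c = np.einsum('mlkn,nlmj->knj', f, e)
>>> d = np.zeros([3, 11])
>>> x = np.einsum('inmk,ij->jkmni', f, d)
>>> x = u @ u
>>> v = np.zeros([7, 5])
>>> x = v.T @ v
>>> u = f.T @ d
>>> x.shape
(5, 5)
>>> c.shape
(3, 13, 11)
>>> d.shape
(3, 11)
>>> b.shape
(13, 3, 3, 5)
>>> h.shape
(13, 13)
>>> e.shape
(13, 5, 3, 11)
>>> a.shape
(13,)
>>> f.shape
(3, 5, 3, 13)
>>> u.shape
(13, 3, 5, 11)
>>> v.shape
(7, 5)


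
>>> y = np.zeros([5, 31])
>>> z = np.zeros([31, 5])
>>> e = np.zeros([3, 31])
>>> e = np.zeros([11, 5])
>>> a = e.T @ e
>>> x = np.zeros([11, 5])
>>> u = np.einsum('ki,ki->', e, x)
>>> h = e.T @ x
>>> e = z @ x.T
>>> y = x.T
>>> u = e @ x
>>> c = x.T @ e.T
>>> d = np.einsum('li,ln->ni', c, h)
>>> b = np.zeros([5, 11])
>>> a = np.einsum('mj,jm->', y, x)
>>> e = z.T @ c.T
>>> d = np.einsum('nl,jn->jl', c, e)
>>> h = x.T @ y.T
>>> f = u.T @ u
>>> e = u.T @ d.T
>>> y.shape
(5, 11)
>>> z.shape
(31, 5)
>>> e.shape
(5, 5)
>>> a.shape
()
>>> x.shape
(11, 5)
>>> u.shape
(31, 5)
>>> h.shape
(5, 5)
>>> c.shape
(5, 31)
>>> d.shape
(5, 31)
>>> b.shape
(5, 11)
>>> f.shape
(5, 5)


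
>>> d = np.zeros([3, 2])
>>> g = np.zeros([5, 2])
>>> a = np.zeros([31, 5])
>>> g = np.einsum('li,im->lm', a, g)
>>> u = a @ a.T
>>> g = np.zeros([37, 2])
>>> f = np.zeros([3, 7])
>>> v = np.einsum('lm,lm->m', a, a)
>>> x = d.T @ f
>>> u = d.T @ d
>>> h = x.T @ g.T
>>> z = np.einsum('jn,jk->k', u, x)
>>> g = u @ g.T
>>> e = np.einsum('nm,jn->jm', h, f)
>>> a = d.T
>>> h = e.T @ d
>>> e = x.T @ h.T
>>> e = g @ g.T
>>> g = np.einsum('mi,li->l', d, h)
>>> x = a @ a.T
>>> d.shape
(3, 2)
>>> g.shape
(37,)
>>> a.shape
(2, 3)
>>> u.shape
(2, 2)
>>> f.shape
(3, 7)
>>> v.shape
(5,)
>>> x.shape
(2, 2)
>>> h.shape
(37, 2)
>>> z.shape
(7,)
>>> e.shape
(2, 2)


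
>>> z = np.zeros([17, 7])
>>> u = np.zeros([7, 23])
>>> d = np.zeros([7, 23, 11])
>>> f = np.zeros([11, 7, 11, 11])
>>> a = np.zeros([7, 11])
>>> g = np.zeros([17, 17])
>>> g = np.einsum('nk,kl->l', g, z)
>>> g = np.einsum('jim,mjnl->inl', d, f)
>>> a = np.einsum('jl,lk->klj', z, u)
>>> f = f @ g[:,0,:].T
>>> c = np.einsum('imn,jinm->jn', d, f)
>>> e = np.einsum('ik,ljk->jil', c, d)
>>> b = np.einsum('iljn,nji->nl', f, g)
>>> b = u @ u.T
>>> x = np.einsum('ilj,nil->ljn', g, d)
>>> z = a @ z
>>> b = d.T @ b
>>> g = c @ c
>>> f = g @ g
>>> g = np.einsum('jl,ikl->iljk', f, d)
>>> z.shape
(23, 7, 7)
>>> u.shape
(7, 23)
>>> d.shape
(7, 23, 11)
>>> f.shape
(11, 11)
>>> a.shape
(23, 7, 17)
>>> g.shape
(7, 11, 11, 23)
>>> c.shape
(11, 11)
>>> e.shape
(23, 11, 7)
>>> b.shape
(11, 23, 7)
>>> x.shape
(11, 11, 7)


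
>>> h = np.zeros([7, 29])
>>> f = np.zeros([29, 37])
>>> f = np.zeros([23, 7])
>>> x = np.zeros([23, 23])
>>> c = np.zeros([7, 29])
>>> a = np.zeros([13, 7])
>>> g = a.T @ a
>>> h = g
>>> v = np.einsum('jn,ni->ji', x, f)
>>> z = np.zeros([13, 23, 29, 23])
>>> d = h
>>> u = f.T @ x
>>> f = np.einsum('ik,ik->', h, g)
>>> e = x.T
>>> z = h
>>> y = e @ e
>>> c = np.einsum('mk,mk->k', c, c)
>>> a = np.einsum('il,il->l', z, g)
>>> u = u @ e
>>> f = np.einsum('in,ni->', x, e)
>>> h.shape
(7, 7)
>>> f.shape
()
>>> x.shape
(23, 23)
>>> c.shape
(29,)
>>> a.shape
(7,)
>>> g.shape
(7, 7)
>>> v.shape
(23, 7)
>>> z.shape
(7, 7)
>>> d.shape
(7, 7)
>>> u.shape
(7, 23)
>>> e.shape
(23, 23)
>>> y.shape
(23, 23)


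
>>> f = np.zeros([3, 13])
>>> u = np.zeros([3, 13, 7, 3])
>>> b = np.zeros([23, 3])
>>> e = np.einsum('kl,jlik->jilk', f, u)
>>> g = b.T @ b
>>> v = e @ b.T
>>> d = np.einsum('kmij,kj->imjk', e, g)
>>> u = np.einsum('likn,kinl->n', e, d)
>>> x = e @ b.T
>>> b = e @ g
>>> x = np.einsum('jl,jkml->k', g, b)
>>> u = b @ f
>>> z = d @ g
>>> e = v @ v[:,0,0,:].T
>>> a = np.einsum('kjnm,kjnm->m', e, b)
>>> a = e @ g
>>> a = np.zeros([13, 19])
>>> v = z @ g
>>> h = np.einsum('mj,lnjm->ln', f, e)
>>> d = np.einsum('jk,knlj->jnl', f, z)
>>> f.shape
(3, 13)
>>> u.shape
(3, 7, 13, 13)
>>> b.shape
(3, 7, 13, 3)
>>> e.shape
(3, 7, 13, 3)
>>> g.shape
(3, 3)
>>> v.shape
(13, 7, 3, 3)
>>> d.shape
(3, 7, 3)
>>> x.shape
(7,)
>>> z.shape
(13, 7, 3, 3)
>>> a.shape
(13, 19)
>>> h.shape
(3, 7)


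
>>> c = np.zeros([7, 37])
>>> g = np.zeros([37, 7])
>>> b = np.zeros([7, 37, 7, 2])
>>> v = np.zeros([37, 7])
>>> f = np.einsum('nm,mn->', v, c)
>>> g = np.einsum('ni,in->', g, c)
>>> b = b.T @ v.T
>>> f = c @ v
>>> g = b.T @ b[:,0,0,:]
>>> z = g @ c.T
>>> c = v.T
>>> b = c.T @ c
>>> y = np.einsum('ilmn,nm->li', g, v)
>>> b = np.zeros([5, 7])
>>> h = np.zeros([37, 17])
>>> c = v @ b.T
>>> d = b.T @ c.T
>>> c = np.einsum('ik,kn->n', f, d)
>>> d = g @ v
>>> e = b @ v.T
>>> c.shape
(37,)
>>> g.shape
(37, 37, 7, 37)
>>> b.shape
(5, 7)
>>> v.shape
(37, 7)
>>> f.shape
(7, 7)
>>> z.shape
(37, 37, 7, 7)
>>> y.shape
(37, 37)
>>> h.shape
(37, 17)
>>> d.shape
(37, 37, 7, 7)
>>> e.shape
(5, 37)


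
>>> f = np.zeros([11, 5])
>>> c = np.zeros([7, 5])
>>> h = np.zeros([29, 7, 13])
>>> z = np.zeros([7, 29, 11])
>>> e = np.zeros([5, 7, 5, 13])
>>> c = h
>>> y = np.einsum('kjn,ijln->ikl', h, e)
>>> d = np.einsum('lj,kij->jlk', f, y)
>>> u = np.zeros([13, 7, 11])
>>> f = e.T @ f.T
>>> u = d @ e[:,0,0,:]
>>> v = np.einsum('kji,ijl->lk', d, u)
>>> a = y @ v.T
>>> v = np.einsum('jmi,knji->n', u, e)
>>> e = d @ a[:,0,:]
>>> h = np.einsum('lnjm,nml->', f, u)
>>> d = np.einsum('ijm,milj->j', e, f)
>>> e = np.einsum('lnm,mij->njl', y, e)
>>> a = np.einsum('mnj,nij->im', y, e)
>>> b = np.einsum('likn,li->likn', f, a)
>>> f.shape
(13, 5, 7, 11)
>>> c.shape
(29, 7, 13)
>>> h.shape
()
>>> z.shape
(7, 29, 11)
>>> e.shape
(29, 13, 5)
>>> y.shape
(5, 29, 5)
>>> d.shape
(11,)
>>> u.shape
(5, 11, 13)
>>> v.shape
(7,)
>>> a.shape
(13, 5)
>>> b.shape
(13, 5, 7, 11)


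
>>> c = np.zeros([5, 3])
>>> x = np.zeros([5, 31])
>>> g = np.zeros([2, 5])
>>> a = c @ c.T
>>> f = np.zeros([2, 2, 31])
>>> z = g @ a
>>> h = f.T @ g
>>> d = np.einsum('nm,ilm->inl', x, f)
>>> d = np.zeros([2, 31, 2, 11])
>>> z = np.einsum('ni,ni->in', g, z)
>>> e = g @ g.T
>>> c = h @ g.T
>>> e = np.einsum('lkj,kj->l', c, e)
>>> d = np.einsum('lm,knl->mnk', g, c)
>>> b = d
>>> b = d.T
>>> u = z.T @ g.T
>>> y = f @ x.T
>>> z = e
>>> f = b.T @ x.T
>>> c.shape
(31, 2, 2)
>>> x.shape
(5, 31)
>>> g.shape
(2, 5)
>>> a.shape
(5, 5)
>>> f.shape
(5, 2, 5)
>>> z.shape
(31,)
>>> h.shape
(31, 2, 5)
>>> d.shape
(5, 2, 31)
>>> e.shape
(31,)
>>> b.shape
(31, 2, 5)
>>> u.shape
(2, 2)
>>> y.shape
(2, 2, 5)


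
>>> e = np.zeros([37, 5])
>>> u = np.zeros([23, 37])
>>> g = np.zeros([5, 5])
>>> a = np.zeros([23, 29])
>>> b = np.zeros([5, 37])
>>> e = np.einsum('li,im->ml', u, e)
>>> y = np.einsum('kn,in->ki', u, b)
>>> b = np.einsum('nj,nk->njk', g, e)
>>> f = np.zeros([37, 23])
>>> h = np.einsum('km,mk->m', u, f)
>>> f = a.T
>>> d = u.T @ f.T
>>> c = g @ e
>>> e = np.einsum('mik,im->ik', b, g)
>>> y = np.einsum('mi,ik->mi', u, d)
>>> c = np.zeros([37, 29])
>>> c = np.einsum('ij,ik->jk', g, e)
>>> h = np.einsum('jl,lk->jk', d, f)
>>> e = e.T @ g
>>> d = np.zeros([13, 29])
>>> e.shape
(23, 5)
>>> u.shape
(23, 37)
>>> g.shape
(5, 5)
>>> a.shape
(23, 29)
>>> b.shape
(5, 5, 23)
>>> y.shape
(23, 37)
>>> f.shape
(29, 23)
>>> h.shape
(37, 23)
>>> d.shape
(13, 29)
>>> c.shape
(5, 23)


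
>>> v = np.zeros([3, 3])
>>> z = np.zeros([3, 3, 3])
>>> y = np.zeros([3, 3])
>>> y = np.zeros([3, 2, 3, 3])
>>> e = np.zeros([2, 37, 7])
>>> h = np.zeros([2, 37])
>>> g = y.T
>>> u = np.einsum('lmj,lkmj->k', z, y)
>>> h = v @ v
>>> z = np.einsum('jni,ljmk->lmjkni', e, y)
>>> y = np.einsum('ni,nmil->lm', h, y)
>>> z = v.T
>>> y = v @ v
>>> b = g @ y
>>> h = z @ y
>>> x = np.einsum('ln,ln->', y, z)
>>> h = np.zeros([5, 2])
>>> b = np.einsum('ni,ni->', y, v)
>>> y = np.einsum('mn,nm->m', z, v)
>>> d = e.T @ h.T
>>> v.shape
(3, 3)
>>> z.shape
(3, 3)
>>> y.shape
(3,)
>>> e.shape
(2, 37, 7)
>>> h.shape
(5, 2)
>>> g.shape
(3, 3, 2, 3)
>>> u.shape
(2,)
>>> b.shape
()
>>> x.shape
()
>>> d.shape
(7, 37, 5)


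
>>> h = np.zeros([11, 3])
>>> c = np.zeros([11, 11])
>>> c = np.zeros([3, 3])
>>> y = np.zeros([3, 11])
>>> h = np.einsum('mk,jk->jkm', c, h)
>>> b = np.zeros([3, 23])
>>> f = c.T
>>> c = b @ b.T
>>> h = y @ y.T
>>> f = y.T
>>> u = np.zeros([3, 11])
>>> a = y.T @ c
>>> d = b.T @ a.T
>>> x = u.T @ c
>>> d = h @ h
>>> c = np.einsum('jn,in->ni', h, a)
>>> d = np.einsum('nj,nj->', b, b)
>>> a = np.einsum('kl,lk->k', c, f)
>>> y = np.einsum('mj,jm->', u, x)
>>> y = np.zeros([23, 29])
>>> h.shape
(3, 3)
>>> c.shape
(3, 11)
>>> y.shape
(23, 29)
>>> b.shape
(3, 23)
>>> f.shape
(11, 3)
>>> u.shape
(3, 11)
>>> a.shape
(3,)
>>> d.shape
()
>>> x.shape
(11, 3)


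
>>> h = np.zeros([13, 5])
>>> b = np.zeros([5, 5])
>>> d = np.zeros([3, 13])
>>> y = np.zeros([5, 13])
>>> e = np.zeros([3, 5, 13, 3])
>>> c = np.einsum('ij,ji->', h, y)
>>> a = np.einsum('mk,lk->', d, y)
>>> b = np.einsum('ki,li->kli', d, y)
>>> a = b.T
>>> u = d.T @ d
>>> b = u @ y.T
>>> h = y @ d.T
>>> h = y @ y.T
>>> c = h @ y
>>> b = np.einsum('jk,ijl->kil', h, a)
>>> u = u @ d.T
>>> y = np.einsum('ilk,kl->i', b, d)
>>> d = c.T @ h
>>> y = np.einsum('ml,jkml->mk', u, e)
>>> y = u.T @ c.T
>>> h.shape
(5, 5)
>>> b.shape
(5, 13, 3)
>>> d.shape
(13, 5)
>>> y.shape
(3, 5)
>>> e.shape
(3, 5, 13, 3)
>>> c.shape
(5, 13)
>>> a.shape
(13, 5, 3)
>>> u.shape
(13, 3)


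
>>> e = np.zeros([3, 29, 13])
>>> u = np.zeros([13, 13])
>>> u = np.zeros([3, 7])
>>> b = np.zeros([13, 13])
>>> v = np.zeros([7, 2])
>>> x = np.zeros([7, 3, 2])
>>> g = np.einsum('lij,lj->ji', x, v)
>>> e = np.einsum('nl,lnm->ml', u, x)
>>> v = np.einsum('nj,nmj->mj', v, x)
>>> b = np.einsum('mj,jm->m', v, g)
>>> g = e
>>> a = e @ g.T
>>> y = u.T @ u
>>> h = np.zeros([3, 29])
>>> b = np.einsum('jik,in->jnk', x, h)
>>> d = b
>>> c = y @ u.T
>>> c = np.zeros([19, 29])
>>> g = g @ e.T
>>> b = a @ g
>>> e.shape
(2, 7)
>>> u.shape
(3, 7)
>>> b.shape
(2, 2)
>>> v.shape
(3, 2)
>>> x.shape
(7, 3, 2)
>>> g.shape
(2, 2)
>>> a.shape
(2, 2)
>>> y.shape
(7, 7)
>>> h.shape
(3, 29)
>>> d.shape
(7, 29, 2)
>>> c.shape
(19, 29)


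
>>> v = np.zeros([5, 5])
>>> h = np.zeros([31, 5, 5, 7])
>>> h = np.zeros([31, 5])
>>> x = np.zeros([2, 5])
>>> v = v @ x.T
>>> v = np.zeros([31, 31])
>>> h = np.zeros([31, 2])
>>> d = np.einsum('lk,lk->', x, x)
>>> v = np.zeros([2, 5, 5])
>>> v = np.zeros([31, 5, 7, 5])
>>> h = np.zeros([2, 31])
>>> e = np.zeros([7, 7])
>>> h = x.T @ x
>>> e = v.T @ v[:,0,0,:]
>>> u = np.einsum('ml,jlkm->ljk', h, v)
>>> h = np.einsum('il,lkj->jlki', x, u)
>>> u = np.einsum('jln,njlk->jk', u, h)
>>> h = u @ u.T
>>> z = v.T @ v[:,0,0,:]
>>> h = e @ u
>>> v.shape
(31, 5, 7, 5)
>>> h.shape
(5, 7, 5, 2)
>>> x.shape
(2, 5)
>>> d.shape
()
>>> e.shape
(5, 7, 5, 5)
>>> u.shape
(5, 2)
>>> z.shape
(5, 7, 5, 5)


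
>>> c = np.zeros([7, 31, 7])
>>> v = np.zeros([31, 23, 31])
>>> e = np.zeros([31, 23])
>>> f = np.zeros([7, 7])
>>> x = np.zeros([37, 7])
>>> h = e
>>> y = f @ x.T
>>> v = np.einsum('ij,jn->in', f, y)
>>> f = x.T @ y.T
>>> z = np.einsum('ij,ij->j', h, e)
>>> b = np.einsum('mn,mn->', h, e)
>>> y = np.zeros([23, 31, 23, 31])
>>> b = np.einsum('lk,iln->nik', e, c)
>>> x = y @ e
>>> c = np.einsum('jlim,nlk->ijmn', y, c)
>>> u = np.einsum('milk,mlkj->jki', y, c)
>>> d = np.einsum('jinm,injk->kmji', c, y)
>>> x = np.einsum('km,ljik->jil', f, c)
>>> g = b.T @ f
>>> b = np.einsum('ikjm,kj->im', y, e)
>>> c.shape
(23, 23, 31, 7)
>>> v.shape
(7, 37)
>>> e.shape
(31, 23)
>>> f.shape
(7, 7)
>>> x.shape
(23, 31, 23)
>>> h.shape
(31, 23)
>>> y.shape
(23, 31, 23, 31)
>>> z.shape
(23,)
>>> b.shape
(23, 31)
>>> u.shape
(7, 31, 31)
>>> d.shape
(31, 7, 23, 23)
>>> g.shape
(23, 7, 7)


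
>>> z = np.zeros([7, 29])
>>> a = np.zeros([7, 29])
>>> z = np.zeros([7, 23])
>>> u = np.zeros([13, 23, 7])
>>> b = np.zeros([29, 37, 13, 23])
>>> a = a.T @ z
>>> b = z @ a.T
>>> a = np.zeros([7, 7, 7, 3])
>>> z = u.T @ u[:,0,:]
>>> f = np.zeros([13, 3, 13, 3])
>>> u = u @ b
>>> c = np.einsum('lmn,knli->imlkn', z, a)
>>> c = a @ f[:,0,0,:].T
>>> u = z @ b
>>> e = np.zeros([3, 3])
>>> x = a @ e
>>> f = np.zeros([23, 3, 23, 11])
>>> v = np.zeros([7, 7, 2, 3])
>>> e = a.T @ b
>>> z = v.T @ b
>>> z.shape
(3, 2, 7, 29)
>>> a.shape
(7, 7, 7, 3)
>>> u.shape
(7, 23, 29)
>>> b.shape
(7, 29)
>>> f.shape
(23, 3, 23, 11)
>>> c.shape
(7, 7, 7, 13)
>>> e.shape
(3, 7, 7, 29)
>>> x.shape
(7, 7, 7, 3)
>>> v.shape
(7, 7, 2, 3)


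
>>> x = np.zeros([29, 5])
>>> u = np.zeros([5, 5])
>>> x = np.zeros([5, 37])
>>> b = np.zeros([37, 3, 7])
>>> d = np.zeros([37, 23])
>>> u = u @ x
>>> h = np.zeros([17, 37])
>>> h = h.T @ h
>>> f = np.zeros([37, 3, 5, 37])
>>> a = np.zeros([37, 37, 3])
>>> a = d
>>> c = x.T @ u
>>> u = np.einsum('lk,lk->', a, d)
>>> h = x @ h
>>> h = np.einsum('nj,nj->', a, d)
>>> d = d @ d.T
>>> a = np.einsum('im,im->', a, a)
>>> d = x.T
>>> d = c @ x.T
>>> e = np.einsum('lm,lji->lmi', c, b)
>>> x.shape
(5, 37)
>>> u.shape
()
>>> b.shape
(37, 3, 7)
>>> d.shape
(37, 5)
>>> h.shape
()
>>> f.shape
(37, 3, 5, 37)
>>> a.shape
()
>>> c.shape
(37, 37)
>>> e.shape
(37, 37, 7)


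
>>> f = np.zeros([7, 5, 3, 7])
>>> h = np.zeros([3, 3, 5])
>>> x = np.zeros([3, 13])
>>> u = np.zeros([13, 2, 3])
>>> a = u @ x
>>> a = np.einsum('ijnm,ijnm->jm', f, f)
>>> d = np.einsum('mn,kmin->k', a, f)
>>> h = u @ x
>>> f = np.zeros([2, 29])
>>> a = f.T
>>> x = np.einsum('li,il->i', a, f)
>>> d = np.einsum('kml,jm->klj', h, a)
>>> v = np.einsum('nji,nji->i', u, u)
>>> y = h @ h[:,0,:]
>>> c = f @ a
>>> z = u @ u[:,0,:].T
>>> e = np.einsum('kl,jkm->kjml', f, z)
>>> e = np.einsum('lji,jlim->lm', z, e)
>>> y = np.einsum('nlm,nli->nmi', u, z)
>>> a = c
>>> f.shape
(2, 29)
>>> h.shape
(13, 2, 13)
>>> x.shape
(2,)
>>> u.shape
(13, 2, 3)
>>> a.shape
(2, 2)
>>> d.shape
(13, 13, 29)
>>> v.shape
(3,)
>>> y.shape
(13, 3, 13)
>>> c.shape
(2, 2)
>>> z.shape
(13, 2, 13)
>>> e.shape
(13, 29)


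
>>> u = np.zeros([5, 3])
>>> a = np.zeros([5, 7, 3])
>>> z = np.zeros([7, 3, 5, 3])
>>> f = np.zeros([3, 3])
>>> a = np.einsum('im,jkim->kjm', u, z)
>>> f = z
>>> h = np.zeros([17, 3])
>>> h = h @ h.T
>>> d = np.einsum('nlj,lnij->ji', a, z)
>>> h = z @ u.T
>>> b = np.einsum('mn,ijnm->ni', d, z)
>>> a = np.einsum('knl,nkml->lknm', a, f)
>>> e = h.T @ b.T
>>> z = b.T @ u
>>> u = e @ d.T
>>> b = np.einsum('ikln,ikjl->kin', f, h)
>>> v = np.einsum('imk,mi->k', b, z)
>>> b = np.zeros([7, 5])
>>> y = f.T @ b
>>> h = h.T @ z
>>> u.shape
(5, 5, 3, 3)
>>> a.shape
(3, 3, 7, 5)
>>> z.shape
(7, 3)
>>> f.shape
(7, 3, 5, 3)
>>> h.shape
(5, 5, 3, 3)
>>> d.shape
(3, 5)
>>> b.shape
(7, 5)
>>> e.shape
(5, 5, 3, 5)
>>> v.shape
(3,)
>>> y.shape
(3, 5, 3, 5)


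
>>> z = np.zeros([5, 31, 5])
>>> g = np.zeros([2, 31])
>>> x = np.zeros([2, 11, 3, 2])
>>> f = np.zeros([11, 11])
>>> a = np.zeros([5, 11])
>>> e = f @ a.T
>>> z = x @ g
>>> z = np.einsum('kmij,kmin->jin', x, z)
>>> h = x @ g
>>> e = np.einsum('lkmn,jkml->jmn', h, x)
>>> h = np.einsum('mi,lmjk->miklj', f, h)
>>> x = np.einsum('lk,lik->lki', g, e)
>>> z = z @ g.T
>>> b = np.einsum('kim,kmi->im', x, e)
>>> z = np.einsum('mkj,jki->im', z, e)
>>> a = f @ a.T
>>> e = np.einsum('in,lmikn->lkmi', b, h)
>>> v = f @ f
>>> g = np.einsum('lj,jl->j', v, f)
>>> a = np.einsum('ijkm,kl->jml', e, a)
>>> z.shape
(31, 2)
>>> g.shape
(11,)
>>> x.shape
(2, 31, 3)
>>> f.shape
(11, 11)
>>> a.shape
(2, 31, 5)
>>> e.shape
(11, 2, 11, 31)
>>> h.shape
(11, 11, 31, 2, 3)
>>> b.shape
(31, 3)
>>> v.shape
(11, 11)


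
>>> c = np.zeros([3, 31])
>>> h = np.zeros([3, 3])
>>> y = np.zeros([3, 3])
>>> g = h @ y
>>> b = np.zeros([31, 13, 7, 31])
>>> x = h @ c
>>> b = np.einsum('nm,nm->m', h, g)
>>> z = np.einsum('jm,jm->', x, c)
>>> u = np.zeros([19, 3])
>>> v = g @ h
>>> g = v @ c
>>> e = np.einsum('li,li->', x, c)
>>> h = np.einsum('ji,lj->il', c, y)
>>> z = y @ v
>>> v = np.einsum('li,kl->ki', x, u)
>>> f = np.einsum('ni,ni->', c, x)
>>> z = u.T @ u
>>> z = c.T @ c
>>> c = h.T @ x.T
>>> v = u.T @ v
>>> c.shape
(3, 3)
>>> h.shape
(31, 3)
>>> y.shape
(3, 3)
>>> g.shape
(3, 31)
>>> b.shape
(3,)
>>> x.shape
(3, 31)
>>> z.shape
(31, 31)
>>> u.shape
(19, 3)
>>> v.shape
(3, 31)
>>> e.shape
()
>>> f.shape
()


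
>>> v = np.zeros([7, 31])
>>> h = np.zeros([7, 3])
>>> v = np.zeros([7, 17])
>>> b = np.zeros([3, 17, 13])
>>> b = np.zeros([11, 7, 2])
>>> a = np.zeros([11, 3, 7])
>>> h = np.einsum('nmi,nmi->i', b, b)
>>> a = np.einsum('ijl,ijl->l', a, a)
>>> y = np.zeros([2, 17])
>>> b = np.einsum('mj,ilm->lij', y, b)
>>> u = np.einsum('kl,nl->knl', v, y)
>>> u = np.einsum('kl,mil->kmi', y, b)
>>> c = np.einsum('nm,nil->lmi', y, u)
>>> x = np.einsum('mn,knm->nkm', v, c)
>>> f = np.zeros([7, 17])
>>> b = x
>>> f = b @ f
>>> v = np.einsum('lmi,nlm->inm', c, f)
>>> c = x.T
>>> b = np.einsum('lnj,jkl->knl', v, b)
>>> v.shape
(7, 17, 17)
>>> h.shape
(2,)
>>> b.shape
(11, 17, 7)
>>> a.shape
(7,)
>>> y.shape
(2, 17)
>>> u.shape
(2, 7, 11)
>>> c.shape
(7, 11, 17)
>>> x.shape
(17, 11, 7)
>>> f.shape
(17, 11, 17)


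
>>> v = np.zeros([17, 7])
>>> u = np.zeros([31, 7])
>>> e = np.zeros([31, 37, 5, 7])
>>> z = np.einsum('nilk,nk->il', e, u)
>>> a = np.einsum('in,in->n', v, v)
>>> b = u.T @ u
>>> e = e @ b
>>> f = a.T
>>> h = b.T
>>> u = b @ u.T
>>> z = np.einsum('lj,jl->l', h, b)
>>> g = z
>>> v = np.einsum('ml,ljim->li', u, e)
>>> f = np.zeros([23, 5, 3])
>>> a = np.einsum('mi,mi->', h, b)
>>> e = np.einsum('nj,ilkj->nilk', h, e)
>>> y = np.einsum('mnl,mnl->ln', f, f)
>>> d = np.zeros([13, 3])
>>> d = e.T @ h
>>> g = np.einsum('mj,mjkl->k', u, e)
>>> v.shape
(31, 5)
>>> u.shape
(7, 31)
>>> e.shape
(7, 31, 37, 5)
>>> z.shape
(7,)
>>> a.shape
()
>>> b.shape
(7, 7)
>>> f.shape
(23, 5, 3)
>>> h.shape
(7, 7)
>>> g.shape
(37,)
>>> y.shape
(3, 5)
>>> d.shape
(5, 37, 31, 7)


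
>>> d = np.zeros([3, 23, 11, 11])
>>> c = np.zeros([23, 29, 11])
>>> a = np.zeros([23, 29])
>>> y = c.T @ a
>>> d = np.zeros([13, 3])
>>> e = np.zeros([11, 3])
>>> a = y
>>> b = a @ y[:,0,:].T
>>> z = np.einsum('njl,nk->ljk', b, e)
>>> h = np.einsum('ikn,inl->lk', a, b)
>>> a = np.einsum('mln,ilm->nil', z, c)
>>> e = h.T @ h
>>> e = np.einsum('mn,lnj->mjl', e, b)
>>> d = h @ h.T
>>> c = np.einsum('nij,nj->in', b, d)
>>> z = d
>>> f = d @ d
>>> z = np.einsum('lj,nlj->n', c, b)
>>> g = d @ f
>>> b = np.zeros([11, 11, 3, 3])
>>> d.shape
(11, 11)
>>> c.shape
(29, 11)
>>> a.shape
(3, 23, 29)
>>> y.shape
(11, 29, 29)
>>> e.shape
(29, 11, 11)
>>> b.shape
(11, 11, 3, 3)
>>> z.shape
(11,)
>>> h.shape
(11, 29)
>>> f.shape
(11, 11)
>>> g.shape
(11, 11)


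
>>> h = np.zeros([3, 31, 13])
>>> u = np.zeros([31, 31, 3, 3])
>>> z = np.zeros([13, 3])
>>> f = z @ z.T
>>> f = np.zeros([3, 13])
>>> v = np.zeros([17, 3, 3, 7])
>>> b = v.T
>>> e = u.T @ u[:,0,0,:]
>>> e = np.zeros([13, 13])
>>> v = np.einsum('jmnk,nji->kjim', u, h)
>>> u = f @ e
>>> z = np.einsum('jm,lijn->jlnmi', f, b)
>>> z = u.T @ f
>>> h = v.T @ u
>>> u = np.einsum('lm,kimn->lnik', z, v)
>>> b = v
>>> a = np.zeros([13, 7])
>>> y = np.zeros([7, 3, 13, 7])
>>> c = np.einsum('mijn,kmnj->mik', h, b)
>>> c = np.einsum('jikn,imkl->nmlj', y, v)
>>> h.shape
(31, 13, 31, 13)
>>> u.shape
(13, 31, 31, 3)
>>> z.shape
(13, 13)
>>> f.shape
(3, 13)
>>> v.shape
(3, 31, 13, 31)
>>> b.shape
(3, 31, 13, 31)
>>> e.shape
(13, 13)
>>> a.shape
(13, 7)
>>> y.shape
(7, 3, 13, 7)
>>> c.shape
(7, 31, 31, 7)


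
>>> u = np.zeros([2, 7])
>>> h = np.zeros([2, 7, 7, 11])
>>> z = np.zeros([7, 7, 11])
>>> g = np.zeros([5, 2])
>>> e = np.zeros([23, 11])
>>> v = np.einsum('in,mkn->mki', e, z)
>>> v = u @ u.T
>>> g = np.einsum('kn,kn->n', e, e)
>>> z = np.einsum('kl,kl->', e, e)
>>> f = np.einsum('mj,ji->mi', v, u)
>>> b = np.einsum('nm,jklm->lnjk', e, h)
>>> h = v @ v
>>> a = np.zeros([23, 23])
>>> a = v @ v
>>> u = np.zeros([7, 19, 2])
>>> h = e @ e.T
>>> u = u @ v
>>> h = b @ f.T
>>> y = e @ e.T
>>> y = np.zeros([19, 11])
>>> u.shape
(7, 19, 2)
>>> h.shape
(7, 23, 2, 2)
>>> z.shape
()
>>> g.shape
(11,)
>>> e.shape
(23, 11)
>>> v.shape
(2, 2)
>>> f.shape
(2, 7)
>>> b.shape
(7, 23, 2, 7)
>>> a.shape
(2, 2)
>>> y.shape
(19, 11)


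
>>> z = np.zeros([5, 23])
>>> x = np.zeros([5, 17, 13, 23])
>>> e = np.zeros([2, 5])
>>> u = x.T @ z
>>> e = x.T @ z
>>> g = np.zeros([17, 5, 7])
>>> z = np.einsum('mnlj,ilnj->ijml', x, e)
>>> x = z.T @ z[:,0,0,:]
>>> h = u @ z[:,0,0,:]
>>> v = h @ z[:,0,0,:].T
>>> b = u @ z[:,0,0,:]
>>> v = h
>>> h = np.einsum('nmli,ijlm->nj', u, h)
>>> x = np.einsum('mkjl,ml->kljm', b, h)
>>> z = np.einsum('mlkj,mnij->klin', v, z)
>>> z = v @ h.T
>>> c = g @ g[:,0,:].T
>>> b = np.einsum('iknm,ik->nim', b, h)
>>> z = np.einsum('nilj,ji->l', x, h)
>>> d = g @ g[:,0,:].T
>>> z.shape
(17,)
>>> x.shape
(13, 13, 17, 23)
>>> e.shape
(23, 13, 17, 23)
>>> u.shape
(23, 13, 17, 23)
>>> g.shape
(17, 5, 7)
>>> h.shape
(23, 13)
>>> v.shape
(23, 13, 17, 13)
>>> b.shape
(17, 23, 13)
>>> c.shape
(17, 5, 17)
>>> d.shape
(17, 5, 17)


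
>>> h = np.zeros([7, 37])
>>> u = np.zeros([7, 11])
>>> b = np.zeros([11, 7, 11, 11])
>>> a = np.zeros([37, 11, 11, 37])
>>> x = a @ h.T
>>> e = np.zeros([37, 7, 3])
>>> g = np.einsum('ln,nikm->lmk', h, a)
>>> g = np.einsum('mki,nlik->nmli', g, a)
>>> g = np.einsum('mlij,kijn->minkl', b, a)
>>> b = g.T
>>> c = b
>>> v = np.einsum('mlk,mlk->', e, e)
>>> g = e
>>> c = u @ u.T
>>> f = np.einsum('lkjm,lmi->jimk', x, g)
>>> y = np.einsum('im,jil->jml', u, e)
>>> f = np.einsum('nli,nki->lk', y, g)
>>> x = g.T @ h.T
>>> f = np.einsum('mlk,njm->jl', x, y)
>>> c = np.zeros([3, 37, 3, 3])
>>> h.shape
(7, 37)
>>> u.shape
(7, 11)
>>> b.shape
(7, 37, 37, 11, 11)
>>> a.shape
(37, 11, 11, 37)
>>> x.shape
(3, 7, 7)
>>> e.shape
(37, 7, 3)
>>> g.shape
(37, 7, 3)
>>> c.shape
(3, 37, 3, 3)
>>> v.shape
()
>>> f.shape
(11, 7)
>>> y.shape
(37, 11, 3)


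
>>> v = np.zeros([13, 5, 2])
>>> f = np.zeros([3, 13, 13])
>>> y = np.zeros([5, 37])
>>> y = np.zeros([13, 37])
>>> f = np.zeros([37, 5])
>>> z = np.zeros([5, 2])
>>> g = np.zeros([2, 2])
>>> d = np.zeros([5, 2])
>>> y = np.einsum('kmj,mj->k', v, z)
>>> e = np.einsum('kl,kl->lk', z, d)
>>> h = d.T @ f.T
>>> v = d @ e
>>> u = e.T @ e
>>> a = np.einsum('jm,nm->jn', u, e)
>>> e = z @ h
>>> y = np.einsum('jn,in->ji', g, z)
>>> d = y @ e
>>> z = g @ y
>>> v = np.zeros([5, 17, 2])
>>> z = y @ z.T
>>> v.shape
(5, 17, 2)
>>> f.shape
(37, 5)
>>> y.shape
(2, 5)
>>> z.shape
(2, 2)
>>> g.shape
(2, 2)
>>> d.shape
(2, 37)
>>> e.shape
(5, 37)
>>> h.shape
(2, 37)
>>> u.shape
(5, 5)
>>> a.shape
(5, 2)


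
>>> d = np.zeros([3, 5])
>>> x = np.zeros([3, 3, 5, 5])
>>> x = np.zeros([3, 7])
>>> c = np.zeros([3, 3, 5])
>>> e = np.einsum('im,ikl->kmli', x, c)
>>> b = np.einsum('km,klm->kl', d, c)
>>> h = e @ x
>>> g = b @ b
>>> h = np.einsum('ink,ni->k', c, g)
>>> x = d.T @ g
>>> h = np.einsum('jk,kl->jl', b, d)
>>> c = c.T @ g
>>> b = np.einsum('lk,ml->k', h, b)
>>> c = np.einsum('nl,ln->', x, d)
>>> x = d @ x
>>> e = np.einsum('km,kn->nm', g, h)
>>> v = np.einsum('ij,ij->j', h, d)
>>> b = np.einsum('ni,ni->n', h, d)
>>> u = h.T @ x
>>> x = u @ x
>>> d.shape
(3, 5)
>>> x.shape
(5, 3)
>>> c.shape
()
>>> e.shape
(5, 3)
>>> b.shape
(3,)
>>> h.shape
(3, 5)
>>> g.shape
(3, 3)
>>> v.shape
(5,)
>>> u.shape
(5, 3)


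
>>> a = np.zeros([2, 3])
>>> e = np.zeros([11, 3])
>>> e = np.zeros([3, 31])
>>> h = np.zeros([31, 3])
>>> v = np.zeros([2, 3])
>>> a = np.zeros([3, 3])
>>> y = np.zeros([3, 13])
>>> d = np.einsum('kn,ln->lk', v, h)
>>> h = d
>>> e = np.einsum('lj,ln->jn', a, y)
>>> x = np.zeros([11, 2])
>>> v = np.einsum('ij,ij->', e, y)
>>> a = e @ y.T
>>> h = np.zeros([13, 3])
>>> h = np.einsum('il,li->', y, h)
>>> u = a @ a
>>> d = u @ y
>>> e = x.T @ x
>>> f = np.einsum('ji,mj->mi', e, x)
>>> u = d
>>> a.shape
(3, 3)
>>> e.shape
(2, 2)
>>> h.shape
()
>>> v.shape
()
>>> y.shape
(3, 13)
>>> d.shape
(3, 13)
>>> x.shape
(11, 2)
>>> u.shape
(3, 13)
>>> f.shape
(11, 2)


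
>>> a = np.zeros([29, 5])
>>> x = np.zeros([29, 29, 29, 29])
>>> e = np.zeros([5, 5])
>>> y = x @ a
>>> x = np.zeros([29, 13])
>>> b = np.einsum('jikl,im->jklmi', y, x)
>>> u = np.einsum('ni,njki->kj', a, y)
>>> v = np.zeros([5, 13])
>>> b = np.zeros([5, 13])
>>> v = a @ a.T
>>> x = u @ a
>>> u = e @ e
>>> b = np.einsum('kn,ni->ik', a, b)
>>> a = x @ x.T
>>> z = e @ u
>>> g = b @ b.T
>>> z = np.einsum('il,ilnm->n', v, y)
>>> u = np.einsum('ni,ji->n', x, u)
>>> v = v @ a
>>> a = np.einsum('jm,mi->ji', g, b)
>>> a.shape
(13, 29)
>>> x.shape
(29, 5)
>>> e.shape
(5, 5)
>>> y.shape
(29, 29, 29, 5)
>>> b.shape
(13, 29)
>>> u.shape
(29,)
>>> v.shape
(29, 29)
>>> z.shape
(29,)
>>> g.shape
(13, 13)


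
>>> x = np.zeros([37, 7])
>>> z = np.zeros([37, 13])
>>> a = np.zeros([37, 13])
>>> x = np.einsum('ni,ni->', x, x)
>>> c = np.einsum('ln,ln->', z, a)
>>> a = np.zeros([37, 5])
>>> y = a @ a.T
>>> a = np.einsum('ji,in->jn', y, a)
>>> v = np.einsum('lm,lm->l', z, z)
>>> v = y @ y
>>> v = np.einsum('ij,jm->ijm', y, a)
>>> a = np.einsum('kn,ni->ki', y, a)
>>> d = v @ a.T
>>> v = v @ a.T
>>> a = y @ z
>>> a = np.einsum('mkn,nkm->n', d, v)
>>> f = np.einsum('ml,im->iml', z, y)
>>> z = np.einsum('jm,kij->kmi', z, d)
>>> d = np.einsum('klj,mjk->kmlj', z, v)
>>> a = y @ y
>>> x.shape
()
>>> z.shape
(37, 13, 37)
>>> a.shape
(37, 37)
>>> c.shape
()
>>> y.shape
(37, 37)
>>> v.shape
(37, 37, 37)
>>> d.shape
(37, 37, 13, 37)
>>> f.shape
(37, 37, 13)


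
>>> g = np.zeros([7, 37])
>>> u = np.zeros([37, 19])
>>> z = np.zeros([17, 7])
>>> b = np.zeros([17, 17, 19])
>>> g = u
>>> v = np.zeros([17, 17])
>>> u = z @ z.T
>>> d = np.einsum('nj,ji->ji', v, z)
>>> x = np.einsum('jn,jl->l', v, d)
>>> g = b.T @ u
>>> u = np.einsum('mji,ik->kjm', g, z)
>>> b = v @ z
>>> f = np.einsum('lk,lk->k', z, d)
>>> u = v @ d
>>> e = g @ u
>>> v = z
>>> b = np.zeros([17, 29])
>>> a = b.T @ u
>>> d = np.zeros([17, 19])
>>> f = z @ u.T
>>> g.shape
(19, 17, 17)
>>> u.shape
(17, 7)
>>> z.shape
(17, 7)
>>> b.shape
(17, 29)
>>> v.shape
(17, 7)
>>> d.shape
(17, 19)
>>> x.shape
(7,)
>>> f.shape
(17, 17)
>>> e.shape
(19, 17, 7)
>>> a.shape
(29, 7)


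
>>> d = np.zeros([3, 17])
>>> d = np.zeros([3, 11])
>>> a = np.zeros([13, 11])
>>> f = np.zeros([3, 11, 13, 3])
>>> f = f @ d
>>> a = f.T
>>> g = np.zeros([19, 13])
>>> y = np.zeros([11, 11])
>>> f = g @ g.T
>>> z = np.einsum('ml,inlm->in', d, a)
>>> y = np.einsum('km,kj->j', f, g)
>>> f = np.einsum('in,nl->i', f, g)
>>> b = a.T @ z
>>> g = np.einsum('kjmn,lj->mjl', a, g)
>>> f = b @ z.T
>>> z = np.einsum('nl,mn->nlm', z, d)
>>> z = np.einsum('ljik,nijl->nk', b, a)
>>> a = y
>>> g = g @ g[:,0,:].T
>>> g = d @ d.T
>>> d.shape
(3, 11)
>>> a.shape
(13,)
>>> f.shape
(3, 11, 13, 11)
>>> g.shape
(3, 3)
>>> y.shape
(13,)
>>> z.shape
(11, 13)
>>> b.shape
(3, 11, 13, 13)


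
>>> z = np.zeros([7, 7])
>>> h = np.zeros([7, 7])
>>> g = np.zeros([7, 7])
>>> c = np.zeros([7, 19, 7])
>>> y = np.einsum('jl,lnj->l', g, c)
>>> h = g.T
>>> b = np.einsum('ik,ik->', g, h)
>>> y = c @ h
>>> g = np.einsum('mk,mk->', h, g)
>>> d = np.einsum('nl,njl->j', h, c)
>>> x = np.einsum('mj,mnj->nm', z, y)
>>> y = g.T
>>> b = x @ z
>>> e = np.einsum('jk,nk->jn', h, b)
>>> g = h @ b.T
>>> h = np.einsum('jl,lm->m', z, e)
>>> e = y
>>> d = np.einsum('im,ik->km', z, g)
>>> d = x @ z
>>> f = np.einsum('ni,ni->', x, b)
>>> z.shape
(7, 7)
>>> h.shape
(19,)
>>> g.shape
(7, 19)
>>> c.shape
(7, 19, 7)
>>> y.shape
()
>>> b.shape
(19, 7)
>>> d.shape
(19, 7)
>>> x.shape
(19, 7)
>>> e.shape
()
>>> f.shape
()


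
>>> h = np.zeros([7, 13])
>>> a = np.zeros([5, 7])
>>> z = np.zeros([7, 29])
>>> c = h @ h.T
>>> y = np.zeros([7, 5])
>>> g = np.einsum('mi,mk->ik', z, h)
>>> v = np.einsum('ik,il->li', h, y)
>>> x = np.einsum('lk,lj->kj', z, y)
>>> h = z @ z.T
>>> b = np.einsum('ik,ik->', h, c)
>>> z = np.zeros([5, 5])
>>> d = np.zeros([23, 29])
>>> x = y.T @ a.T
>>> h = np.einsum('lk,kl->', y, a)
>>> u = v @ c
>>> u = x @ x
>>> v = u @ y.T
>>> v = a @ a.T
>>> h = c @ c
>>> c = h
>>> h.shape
(7, 7)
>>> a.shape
(5, 7)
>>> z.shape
(5, 5)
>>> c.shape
(7, 7)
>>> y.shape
(7, 5)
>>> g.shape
(29, 13)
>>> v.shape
(5, 5)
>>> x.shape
(5, 5)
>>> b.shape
()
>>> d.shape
(23, 29)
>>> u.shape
(5, 5)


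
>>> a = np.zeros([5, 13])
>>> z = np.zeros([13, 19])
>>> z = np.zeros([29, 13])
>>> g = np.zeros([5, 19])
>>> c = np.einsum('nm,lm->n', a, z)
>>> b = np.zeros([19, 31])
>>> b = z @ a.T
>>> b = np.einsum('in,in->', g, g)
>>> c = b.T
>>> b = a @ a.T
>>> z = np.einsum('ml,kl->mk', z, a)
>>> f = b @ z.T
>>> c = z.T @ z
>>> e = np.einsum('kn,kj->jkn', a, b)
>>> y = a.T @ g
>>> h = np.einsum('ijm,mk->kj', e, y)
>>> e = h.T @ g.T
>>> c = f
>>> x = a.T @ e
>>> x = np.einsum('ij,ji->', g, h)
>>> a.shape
(5, 13)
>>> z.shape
(29, 5)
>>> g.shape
(5, 19)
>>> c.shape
(5, 29)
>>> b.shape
(5, 5)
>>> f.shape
(5, 29)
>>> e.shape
(5, 5)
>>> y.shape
(13, 19)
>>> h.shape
(19, 5)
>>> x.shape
()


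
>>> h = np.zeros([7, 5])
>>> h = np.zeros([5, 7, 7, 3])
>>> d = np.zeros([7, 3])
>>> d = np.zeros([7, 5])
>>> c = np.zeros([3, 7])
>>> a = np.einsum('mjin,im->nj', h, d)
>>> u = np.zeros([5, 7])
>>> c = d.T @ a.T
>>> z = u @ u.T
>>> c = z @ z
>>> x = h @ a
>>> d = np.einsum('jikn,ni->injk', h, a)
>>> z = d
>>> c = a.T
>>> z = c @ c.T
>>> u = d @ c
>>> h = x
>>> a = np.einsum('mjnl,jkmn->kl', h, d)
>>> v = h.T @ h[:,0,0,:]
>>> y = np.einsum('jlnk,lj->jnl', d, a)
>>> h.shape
(5, 7, 7, 7)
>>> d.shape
(7, 3, 5, 7)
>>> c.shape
(7, 3)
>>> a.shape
(3, 7)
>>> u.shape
(7, 3, 5, 3)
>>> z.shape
(7, 7)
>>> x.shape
(5, 7, 7, 7)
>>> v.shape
(7, 7, 7, 7)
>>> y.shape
(7, 5, 3)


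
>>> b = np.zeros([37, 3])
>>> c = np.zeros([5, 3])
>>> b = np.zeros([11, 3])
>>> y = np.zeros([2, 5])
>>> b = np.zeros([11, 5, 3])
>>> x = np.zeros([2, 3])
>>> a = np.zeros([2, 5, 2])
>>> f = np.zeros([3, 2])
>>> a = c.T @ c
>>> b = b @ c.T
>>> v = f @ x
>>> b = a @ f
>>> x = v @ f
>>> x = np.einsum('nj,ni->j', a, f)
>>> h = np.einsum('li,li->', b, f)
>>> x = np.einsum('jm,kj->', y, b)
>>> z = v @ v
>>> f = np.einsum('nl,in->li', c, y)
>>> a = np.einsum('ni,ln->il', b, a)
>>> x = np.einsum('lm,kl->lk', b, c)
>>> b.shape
(3, 2)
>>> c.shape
(5, 3)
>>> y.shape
(2, 5)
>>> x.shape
(3, 5)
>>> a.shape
(2, 3)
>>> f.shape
(3, 2)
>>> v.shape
(3, 3)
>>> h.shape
()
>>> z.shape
(3, 3)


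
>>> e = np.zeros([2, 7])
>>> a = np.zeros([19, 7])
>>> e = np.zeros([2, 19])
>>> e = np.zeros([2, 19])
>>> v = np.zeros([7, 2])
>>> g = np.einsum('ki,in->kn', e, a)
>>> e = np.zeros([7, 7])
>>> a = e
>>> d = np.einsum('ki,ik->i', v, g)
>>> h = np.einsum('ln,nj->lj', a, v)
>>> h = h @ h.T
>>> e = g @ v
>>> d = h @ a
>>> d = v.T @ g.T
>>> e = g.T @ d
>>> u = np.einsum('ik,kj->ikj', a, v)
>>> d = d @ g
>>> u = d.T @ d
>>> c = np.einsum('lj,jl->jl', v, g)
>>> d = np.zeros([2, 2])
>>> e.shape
(7, 2)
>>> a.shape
(7, 7)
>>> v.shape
(7, 2)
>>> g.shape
(2, 7)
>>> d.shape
(2, 2)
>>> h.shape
(7, 7)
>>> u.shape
(7, 7)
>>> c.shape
(2, 7)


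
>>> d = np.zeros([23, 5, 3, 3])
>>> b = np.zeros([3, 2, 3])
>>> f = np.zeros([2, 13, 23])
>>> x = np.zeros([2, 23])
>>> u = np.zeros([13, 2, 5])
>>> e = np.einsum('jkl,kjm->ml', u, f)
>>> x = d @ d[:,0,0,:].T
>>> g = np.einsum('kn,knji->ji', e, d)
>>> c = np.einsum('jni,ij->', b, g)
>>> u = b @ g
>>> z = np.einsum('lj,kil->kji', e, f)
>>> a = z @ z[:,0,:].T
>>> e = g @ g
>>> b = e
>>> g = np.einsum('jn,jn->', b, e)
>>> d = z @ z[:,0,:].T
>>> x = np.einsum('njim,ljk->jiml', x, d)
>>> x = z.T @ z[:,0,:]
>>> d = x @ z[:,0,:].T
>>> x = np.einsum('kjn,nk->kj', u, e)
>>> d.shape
(13, 5, 2)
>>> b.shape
(3, 3)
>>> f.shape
(2, 13, 23)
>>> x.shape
(3, 2)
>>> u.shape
(3, 2, 3)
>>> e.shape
(3, 3)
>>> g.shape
()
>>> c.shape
()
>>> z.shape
(2, 5, 13)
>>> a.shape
(2, 5, 2)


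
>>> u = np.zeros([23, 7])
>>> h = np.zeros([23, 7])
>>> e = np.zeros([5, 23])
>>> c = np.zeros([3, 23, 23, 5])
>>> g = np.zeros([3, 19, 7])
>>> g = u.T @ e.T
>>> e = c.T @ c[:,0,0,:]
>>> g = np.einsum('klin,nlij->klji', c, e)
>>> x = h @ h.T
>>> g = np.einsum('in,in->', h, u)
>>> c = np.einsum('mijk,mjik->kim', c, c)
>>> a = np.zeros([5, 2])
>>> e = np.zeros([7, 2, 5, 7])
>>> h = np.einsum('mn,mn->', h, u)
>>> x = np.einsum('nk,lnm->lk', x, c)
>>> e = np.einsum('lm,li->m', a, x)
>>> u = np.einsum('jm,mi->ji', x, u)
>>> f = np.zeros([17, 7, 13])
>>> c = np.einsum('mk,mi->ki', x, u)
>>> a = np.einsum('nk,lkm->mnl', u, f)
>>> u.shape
(5, 7)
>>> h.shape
()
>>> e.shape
(2,)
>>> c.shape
(23, 7)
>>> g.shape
()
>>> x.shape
(5, 23)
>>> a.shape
(13, 5, 17)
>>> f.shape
(17, 7, 13)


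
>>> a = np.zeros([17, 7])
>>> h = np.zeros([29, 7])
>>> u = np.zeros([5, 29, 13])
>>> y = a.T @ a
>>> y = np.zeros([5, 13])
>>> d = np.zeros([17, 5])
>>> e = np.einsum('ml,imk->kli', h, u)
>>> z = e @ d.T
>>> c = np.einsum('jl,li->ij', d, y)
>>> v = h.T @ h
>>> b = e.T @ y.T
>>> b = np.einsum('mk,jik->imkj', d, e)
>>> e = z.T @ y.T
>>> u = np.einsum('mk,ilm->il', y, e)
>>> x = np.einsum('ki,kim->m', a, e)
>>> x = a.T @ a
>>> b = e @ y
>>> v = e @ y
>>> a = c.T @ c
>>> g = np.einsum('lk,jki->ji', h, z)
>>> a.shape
(17, 17)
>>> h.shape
(29, 7)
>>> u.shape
(17, 7)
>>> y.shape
(5, 13)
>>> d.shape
(17, 5)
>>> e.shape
(17, 7, 5)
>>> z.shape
(13, 7, 17)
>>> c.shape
(13, 17)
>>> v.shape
(17, 7, 13)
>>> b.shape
(17, 7, 13)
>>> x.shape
(7, 7)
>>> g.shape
(13, 17)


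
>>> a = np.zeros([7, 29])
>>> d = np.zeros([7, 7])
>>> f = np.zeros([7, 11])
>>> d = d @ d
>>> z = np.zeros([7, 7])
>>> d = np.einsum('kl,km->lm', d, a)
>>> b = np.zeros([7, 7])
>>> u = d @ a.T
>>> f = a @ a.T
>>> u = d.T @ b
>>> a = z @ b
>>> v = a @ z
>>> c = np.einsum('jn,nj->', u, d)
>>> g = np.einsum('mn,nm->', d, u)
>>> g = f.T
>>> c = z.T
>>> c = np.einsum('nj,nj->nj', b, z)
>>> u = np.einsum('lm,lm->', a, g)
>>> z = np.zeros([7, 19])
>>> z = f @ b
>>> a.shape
(7, 7)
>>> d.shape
(7, 29)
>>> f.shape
(7, 7)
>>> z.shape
(7, 7)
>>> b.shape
(7, 7)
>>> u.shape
()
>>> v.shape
(7, 7)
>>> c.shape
(7, 7)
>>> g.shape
(7, 7)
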